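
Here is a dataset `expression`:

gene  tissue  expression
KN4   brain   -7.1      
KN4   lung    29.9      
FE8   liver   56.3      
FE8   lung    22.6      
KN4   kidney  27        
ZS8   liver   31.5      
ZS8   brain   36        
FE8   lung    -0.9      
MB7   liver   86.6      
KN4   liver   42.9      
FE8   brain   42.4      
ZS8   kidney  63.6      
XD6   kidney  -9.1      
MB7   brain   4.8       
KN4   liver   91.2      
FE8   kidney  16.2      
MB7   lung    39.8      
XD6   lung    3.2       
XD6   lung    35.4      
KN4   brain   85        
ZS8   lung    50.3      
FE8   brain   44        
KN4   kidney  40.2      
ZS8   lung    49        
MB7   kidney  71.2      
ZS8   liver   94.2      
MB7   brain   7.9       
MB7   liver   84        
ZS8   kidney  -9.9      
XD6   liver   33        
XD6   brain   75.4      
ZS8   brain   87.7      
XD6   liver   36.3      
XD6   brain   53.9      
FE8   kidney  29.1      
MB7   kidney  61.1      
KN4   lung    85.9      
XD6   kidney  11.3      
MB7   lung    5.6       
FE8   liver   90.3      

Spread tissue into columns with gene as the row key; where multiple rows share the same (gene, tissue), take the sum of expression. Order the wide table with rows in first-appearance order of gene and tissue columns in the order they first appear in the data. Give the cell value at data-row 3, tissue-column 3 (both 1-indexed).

125.7

With rows in first-appearance order of gene, row 3 is gene=ZS8. tissue columns in first-appearance order: brain, lung, liver, kidney; column 3 is liver.
Long rows with gene=ZS8, tissue=liver: 31.5 + 94.2 = 125.7.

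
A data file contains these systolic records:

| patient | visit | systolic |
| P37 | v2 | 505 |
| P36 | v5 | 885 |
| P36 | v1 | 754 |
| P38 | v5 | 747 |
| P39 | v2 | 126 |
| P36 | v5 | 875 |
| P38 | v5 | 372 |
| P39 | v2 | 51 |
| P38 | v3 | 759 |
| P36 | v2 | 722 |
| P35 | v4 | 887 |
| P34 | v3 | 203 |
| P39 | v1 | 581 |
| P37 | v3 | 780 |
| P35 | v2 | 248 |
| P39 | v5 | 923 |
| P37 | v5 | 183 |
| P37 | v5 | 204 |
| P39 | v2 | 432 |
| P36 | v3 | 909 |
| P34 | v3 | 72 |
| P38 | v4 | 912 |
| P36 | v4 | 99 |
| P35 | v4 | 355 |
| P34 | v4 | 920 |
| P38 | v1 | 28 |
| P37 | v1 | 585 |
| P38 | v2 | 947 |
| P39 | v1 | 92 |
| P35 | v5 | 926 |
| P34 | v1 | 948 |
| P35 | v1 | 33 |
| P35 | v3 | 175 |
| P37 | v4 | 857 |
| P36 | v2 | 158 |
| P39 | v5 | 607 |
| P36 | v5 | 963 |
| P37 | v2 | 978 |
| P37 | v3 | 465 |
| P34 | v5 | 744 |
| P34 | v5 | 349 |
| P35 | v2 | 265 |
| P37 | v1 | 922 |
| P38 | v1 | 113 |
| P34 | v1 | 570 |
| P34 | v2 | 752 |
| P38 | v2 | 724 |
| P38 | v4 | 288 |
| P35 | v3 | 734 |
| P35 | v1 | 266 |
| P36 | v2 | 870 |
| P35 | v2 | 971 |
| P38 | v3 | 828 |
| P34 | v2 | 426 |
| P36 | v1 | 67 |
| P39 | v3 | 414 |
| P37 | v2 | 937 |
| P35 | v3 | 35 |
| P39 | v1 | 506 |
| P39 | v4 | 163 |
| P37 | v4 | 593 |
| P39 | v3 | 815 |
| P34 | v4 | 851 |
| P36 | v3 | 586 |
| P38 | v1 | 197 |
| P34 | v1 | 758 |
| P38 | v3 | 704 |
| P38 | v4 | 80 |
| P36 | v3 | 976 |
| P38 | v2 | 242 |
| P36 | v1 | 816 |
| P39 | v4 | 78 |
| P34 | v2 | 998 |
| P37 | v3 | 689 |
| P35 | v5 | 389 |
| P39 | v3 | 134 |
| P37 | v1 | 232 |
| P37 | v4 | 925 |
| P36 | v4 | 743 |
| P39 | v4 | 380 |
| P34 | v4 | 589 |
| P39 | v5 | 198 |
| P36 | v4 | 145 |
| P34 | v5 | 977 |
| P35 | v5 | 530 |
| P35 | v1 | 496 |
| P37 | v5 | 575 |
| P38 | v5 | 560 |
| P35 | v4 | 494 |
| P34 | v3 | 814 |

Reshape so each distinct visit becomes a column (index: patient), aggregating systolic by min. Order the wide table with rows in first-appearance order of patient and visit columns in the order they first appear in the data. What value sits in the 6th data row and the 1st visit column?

426

With rows in first-appearance order of patient, row 6 is patient=P34. visit columns in first-appearance order: v2, v5, v1, v3, v4; column 1 is v2.
Long rows with patient=P34, visit=v2: min(752, 426, 998) = 426.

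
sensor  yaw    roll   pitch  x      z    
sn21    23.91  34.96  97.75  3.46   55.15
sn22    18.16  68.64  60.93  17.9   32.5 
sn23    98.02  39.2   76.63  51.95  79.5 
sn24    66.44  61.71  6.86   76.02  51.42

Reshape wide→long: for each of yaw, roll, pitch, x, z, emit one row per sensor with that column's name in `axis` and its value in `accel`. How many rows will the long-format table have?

20

4 sensor values × 5 melted columns = 20 rows.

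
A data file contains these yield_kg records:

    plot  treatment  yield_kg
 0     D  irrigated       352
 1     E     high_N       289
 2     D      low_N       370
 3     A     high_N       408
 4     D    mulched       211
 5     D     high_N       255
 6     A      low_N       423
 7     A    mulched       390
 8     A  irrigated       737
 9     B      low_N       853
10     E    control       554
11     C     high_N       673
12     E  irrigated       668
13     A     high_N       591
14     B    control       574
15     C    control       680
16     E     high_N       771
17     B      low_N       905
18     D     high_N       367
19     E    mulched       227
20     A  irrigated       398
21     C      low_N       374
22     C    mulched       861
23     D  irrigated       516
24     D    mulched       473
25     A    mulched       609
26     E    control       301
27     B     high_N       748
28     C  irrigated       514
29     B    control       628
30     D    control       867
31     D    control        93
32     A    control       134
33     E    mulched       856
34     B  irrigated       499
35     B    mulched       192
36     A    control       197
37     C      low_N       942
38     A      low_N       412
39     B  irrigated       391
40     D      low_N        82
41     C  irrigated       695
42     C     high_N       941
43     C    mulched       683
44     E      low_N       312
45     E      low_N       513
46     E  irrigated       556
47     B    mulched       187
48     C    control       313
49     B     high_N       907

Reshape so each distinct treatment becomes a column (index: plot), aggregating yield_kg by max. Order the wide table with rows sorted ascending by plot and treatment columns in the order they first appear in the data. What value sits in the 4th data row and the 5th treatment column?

With rows sorted ascending by plot, row 4 is plot=D. treatment columns in first-appearance order: irrigated, high_N, low_N, mulched, control; column 5 is control.
Long rows with plot=D, treatment=control: max(867, 93) = 867.

867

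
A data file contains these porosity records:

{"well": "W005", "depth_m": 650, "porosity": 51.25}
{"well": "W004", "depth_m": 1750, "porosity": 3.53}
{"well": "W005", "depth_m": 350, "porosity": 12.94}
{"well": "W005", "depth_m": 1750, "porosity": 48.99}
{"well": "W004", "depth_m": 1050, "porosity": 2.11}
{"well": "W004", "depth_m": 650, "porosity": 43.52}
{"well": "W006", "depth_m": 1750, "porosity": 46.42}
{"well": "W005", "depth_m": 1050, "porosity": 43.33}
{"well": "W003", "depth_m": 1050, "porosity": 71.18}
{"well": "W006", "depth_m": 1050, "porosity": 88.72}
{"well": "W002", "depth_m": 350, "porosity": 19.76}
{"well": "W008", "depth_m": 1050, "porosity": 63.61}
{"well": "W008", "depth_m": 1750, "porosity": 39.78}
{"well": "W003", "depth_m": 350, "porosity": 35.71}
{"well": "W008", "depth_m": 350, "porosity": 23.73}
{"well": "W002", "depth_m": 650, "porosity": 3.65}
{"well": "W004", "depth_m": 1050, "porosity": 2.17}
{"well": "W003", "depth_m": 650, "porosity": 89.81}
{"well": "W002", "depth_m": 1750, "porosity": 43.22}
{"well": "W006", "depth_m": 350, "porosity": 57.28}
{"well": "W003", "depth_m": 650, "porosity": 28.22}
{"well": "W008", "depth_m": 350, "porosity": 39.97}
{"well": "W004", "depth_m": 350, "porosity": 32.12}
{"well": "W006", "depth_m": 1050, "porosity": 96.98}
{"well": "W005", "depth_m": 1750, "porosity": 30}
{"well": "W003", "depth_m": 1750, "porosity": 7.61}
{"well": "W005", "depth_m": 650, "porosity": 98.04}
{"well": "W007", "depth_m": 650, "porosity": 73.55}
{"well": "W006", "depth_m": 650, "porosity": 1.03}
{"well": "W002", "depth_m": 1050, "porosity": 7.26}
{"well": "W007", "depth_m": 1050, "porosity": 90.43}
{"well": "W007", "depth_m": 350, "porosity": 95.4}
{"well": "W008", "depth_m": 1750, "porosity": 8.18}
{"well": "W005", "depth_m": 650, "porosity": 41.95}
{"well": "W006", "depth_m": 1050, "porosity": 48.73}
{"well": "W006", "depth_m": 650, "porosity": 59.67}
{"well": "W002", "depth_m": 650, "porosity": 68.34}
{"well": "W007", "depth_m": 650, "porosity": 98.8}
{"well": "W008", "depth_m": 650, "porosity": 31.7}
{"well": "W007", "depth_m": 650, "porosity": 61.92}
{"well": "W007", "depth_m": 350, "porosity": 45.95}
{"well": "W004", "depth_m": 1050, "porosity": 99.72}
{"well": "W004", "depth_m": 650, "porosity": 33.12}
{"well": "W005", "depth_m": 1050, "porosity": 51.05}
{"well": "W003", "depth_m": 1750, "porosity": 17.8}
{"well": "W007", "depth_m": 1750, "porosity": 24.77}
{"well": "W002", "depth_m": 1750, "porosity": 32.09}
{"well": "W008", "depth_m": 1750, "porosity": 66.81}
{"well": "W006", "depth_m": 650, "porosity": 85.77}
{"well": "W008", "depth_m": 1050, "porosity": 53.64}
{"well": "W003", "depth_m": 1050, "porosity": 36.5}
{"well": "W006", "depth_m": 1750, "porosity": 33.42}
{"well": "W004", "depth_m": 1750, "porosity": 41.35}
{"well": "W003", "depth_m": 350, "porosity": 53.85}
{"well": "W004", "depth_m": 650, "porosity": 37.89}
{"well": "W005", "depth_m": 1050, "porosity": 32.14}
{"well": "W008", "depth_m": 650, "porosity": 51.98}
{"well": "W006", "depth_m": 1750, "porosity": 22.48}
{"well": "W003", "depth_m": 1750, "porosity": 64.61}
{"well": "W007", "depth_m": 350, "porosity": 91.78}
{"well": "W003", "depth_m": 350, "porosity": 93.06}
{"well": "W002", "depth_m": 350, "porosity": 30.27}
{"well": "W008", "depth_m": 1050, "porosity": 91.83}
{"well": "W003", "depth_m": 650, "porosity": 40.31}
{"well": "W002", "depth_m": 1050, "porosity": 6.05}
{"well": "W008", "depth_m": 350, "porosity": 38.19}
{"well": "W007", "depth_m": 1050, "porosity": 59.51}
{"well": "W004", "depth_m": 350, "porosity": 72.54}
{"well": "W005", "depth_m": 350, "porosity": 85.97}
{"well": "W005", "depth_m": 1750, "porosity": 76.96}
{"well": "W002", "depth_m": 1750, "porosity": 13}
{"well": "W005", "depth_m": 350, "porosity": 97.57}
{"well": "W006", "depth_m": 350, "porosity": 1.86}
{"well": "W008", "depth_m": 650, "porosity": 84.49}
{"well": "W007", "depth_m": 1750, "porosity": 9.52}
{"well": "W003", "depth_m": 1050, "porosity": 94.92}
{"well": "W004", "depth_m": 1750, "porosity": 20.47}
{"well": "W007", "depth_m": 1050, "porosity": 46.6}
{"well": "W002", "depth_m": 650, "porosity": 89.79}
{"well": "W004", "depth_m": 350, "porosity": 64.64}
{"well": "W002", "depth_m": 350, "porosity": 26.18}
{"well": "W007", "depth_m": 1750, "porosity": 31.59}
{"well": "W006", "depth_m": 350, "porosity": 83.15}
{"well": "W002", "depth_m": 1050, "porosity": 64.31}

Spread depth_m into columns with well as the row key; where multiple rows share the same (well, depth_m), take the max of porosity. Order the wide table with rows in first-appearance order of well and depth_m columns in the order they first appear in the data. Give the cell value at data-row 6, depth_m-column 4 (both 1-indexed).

91.83

With rows in first-appearance order of well, row 6 is well=W008. depth_m columns in first-appearance order: 650, 1750, 350, 1050; column 4 is 1050.
Long rows with well=W008, depth_m=1050: max(63.61, 53.64, 91.83) = 91.83.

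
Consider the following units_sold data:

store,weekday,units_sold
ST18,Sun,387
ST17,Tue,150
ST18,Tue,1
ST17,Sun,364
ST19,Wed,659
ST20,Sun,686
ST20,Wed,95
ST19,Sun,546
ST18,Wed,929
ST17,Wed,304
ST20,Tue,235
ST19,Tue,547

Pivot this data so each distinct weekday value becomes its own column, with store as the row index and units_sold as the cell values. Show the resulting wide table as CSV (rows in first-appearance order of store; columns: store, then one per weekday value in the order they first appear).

store,Sun,Tue,Wed
ST18,387,1,929
ST17,364,150,304
ST19,546,547,659
ST20,686,235,95

Columns: store plus the 3 distinct weekday values (Sun, Tue, Wed).
For example, row ST18 column Sun takes units_sold=387 from the long row (ST18, Sun).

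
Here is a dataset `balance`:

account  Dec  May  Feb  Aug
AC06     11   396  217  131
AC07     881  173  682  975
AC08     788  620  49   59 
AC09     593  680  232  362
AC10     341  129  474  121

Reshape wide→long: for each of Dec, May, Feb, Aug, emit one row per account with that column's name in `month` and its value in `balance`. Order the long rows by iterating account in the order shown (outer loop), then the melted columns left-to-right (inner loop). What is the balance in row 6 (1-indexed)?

20 rows total (5 × 4). Row 6: index ⌊(6-1)/4⌋ = 1 into account → AC07; (6-1) mod 4 = 1 into the melted columns → May.
So row 6 is (AC07, May, 173); balance = 173.

173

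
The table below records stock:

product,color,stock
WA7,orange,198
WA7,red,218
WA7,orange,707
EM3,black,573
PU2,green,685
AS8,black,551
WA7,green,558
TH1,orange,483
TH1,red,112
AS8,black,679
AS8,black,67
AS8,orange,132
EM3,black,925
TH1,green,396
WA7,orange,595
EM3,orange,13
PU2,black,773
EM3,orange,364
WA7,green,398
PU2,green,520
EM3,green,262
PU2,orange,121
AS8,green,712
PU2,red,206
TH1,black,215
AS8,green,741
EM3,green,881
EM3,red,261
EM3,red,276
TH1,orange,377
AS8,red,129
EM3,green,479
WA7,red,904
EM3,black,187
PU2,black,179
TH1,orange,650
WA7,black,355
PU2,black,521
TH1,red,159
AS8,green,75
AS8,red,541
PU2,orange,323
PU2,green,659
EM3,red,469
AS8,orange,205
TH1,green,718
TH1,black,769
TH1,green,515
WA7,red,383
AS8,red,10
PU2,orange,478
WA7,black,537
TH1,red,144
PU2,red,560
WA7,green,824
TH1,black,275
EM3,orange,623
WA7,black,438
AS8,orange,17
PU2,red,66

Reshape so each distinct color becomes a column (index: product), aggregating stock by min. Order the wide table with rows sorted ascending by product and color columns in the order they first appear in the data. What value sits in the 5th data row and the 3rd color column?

With rows sorted ascending by product, row 5 is product=WA7. color columns in first-appearance order: orange, red, black, green; column 3 is black.
Long rows with product=WA7, color=black: min(355, 537, 438) = 355.

355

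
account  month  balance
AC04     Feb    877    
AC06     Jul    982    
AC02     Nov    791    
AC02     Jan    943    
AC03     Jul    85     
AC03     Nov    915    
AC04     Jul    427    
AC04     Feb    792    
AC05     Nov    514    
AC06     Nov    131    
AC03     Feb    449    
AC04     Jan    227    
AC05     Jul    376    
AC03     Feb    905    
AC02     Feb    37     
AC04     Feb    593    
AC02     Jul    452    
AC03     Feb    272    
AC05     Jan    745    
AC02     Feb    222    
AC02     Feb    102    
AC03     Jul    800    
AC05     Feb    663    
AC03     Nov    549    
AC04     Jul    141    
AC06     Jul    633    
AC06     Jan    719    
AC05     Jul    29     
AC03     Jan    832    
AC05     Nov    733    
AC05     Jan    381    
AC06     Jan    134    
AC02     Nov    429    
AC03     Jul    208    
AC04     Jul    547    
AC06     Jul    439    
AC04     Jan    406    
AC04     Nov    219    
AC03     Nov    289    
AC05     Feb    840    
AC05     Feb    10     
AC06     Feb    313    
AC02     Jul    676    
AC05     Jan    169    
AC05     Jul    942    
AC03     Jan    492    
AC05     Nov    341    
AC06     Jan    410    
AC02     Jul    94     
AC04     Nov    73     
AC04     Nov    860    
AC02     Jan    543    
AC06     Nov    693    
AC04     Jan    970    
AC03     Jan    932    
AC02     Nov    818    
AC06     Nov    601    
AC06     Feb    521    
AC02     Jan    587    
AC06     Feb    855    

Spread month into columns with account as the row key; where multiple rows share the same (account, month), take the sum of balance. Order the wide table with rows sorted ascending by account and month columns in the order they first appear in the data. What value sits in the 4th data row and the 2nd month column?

1347

With rows sorted ascending by account, row 4 is account=AC05. month columns in first-appearance order: Feb, Jul, Nov, Jan; column 2 is Jul.
Long rows with account=AC05, month=Jul: 376 + 29 + 942 = 1347.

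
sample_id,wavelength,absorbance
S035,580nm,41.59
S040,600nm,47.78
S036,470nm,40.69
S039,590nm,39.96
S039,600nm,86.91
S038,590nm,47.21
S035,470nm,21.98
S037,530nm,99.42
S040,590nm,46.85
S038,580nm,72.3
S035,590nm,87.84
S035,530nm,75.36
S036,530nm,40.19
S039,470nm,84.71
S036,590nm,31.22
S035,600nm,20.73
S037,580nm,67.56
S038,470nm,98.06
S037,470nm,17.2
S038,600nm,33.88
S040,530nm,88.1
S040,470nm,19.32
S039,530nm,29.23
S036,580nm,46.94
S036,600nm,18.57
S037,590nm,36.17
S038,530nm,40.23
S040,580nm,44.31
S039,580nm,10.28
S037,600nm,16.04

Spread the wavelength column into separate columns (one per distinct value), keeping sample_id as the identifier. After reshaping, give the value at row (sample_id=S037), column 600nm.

Wide layout: rows indexed by sample_id, columns are the 5 distinct wavelength values (580nm, 600nm, 470nm, 590nm, 530nm).
Cell (sample_id=S037, wavelength=600nm) draws from the long row where sample_id=S037 and wavelength=600nm, which has absorbance=16.04.

16.04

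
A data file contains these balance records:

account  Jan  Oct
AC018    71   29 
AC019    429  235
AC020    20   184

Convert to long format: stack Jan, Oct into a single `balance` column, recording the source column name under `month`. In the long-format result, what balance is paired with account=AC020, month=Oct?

184

Unpivoting turns each (account, wide-column) pair into one long row.
The wide cell at row AC020, column Oct holds 184, so the long row (AC020, Oct) has balance=184.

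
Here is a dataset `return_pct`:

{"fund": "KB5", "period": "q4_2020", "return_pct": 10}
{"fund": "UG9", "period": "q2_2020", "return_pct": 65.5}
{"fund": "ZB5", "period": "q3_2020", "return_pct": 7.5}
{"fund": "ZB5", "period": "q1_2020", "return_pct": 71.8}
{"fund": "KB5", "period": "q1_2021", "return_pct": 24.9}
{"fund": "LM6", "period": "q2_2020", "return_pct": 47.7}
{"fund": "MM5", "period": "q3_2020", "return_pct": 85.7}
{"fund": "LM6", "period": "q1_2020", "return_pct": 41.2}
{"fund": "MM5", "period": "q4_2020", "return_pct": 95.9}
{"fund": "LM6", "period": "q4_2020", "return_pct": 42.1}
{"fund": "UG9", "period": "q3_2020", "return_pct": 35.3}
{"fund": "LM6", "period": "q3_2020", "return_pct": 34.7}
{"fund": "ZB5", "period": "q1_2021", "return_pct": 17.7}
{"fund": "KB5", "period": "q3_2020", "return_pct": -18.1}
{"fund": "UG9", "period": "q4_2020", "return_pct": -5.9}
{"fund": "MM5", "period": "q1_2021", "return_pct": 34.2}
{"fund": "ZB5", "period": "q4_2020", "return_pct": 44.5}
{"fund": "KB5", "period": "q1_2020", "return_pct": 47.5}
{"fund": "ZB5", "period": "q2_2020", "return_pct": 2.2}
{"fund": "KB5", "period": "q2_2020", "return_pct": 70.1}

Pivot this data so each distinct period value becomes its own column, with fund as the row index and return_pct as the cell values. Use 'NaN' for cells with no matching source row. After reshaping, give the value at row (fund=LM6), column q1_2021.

NaN

No long-format row has fund=LM6 and period=q1_2021, so the cell is NaN.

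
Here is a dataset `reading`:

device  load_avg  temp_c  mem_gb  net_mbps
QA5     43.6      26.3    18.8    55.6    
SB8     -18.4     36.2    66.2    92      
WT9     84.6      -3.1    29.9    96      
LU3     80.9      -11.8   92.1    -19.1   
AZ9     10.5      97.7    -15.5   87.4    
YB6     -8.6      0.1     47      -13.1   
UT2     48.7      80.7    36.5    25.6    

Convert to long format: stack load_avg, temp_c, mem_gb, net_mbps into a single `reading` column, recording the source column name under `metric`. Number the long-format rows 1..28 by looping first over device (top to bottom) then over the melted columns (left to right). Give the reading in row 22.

28 rows total (7 × 4). Row 22: index ⌊(22-1)/4⌋ = 5 into device → YB6; (22-1) mod 4 = 1 into the melted columns → temp_c.
So row 22 is (YB6, temp_c, 0.1); reading = 0.1.

0.1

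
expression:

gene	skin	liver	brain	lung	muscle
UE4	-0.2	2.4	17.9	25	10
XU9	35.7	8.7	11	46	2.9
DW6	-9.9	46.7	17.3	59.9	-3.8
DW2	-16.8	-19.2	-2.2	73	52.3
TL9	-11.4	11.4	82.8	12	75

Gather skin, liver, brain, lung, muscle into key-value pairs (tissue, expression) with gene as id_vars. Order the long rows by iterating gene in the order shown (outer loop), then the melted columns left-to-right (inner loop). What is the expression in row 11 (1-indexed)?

-9.9

25 rows total (5 × 5). Row 11: index ⌊(11-1)/5⌋ = 2 into gene → DW6; (11-1) mod 5 = 0 into the melted columns → skin.
So row 11 is (DW6, skin, -9.9); expression = -9.9.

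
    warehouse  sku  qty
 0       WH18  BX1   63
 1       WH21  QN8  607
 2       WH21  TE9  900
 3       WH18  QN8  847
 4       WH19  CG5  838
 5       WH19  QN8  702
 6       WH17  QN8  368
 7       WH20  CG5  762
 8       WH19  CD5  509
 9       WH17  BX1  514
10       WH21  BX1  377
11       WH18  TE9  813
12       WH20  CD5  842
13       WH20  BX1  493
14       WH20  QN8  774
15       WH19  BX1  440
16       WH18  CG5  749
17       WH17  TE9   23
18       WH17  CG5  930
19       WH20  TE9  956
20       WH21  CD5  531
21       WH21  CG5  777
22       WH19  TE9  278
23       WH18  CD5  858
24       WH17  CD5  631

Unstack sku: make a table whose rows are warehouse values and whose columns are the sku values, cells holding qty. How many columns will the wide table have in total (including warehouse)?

1 column for warehouse plus 5 distinct sku values → 6 columns.

6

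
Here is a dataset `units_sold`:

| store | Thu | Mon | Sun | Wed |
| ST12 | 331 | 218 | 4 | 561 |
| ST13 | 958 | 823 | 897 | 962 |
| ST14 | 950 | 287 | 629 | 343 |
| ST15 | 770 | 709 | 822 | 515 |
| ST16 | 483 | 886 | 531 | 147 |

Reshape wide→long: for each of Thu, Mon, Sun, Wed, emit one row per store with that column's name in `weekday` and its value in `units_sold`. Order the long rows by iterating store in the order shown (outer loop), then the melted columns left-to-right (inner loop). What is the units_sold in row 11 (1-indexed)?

20 rows total (5 × 4). Row 11: index ⌊(11-1)/4⌋ = 2 into store → ST14; (11-1) mod 4 = 2 into the melted columns → Sun.
So row 11 is (ST14, Sun, 629); units_sold = 629.

629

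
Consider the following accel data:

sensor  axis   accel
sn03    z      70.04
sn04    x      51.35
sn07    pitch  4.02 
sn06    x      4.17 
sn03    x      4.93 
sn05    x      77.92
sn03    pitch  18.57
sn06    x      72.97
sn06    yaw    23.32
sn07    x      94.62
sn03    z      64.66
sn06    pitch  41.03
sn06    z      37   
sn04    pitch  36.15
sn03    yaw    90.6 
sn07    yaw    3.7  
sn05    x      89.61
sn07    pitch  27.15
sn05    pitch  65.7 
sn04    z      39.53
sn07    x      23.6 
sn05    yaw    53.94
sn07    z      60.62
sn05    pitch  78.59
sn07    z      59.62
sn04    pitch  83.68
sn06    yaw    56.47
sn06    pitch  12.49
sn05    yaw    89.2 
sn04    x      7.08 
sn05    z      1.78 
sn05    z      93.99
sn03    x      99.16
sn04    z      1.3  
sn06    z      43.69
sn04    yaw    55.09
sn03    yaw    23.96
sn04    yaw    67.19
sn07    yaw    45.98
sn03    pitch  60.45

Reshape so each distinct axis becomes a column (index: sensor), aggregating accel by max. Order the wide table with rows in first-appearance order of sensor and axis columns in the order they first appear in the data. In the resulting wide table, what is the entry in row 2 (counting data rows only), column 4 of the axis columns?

67.19

With rows in first-appearance order of sensor, row 2 is sensor=sn04. axis columns in first-appearance order: z, x, pitch, yaw; column 4 is yaw.
Long rows with sensor=sn04, axis=yaw: max(55.09, 67.19) = 67.19.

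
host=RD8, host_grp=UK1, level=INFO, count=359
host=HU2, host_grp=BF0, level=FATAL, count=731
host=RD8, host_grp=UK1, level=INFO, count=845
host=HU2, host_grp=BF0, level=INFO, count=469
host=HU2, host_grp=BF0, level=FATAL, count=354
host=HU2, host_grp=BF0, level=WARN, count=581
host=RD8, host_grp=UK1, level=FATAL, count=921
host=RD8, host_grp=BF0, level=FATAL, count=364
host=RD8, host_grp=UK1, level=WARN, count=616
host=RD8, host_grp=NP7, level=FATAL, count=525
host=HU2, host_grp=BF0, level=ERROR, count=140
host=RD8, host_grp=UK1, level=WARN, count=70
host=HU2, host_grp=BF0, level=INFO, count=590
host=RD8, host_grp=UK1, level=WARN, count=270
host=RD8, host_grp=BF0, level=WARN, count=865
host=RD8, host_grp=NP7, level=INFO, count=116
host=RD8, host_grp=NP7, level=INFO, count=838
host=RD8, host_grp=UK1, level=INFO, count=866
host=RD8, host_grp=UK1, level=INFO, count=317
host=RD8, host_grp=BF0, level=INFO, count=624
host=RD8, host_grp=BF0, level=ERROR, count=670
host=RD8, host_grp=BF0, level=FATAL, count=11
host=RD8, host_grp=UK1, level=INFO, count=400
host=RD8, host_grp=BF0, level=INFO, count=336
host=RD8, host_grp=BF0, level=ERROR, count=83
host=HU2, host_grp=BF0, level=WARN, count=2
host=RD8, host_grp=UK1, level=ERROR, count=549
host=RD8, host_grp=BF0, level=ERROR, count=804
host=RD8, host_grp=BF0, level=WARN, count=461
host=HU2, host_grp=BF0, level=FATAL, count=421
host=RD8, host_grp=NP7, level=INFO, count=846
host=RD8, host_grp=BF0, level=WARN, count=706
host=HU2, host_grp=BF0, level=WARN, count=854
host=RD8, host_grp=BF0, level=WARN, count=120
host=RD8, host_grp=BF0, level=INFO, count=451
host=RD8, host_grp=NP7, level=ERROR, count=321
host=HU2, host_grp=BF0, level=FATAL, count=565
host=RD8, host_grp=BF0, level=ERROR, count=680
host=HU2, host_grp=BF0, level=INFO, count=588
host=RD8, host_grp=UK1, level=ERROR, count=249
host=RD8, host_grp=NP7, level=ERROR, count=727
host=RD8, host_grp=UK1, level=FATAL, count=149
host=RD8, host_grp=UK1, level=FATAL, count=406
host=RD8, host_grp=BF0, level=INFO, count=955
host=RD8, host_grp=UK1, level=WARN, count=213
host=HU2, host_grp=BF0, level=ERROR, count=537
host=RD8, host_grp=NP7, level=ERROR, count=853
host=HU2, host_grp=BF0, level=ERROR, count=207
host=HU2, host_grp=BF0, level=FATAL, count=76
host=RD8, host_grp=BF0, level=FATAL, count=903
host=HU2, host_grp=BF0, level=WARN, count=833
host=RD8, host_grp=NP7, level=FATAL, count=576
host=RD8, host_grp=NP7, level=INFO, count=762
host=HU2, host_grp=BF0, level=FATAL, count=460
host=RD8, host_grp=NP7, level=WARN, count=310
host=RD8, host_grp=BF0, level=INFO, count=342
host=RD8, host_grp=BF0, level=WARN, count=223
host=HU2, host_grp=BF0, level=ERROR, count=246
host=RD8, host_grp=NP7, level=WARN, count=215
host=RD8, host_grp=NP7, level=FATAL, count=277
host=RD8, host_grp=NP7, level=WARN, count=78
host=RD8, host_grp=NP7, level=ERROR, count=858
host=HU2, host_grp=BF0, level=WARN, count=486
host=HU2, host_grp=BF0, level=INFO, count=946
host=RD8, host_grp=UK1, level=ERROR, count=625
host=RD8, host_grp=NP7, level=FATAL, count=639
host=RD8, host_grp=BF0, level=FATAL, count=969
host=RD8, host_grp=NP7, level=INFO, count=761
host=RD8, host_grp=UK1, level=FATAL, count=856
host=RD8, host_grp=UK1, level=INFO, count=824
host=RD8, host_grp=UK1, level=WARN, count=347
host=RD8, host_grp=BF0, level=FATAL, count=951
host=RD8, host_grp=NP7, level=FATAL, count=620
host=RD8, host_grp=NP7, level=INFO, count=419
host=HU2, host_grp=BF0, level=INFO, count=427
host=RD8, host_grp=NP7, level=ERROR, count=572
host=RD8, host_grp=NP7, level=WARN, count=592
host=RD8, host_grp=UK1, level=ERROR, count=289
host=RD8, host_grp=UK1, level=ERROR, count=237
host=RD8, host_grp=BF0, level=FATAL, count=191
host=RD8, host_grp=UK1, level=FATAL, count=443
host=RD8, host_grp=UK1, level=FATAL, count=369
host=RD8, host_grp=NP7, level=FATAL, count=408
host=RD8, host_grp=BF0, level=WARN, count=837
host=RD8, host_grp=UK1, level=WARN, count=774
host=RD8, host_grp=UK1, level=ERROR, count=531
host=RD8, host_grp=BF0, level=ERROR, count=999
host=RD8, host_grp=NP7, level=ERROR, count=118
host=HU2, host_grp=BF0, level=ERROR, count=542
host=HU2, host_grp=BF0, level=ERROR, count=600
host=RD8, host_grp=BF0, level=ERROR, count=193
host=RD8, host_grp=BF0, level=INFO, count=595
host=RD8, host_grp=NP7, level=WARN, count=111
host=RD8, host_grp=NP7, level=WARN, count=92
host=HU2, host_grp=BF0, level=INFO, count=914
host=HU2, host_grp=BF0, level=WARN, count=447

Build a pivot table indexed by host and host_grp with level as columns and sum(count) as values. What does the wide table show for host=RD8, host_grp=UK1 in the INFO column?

3611

Rows with host=RD8, host_grp=UK1 and level=INFO: count values are 359, 845, 866, 317, 400, 824.
359 + 845 + 866 + 317 + 400 + 824 = 3611.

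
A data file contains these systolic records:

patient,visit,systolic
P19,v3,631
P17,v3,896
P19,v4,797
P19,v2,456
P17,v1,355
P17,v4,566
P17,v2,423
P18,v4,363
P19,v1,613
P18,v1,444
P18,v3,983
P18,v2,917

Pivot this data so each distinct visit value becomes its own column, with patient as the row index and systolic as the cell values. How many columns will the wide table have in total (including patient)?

1 column for patient plus 4 distinct visit values → 5 columns.

5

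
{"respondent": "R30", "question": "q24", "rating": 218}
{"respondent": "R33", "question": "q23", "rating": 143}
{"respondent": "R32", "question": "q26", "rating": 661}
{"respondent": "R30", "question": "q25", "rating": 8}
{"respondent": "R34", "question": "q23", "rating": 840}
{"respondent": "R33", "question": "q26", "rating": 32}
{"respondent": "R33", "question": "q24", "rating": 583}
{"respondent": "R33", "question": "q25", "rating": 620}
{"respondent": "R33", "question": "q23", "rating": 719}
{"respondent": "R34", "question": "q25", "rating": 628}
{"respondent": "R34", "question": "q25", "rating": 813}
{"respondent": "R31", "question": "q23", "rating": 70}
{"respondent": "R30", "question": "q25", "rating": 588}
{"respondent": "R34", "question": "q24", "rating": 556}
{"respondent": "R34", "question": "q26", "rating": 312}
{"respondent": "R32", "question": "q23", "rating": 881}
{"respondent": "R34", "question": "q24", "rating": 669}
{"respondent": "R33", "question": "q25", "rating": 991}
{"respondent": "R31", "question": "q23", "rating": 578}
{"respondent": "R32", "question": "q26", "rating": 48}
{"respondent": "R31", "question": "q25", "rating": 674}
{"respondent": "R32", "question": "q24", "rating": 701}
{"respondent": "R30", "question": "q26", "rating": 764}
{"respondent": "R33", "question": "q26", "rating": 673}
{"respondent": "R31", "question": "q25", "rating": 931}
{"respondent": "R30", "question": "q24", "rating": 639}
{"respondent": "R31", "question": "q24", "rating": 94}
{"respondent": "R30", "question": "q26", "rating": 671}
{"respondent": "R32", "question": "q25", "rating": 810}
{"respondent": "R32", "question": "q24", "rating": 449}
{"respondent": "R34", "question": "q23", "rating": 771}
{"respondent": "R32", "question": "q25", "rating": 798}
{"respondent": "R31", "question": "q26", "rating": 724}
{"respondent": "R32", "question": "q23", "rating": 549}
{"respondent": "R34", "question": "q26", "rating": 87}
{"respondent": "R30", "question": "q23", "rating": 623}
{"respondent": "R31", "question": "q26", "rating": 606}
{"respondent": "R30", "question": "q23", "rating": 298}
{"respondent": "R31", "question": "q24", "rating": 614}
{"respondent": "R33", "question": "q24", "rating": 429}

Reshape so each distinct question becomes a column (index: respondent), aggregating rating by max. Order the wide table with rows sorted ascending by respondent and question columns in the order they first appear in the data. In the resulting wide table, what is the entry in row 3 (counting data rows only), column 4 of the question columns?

810

With rows sorted ascending by respondent, row 3 is respondent=R32. question columns in first-appearance order: q24, q23, q26, q25; column 4 is q25.
Long rows with respondent=R32, question=q25: max(810, 798) = 810.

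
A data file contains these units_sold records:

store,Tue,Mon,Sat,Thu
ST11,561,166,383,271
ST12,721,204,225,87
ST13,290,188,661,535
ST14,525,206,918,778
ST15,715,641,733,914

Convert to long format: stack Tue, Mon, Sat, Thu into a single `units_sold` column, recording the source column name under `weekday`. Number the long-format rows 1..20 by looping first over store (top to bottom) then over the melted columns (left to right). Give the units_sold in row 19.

733

20 rows total (5 × 4). Row 19: index ⌊(19-1)/4⌋ = 4 into store → ST15; (19-1) mod 4 = 2 into the melted columns → Sat.
So row 19 is (ST15, Sat, 733); units_sold = 733.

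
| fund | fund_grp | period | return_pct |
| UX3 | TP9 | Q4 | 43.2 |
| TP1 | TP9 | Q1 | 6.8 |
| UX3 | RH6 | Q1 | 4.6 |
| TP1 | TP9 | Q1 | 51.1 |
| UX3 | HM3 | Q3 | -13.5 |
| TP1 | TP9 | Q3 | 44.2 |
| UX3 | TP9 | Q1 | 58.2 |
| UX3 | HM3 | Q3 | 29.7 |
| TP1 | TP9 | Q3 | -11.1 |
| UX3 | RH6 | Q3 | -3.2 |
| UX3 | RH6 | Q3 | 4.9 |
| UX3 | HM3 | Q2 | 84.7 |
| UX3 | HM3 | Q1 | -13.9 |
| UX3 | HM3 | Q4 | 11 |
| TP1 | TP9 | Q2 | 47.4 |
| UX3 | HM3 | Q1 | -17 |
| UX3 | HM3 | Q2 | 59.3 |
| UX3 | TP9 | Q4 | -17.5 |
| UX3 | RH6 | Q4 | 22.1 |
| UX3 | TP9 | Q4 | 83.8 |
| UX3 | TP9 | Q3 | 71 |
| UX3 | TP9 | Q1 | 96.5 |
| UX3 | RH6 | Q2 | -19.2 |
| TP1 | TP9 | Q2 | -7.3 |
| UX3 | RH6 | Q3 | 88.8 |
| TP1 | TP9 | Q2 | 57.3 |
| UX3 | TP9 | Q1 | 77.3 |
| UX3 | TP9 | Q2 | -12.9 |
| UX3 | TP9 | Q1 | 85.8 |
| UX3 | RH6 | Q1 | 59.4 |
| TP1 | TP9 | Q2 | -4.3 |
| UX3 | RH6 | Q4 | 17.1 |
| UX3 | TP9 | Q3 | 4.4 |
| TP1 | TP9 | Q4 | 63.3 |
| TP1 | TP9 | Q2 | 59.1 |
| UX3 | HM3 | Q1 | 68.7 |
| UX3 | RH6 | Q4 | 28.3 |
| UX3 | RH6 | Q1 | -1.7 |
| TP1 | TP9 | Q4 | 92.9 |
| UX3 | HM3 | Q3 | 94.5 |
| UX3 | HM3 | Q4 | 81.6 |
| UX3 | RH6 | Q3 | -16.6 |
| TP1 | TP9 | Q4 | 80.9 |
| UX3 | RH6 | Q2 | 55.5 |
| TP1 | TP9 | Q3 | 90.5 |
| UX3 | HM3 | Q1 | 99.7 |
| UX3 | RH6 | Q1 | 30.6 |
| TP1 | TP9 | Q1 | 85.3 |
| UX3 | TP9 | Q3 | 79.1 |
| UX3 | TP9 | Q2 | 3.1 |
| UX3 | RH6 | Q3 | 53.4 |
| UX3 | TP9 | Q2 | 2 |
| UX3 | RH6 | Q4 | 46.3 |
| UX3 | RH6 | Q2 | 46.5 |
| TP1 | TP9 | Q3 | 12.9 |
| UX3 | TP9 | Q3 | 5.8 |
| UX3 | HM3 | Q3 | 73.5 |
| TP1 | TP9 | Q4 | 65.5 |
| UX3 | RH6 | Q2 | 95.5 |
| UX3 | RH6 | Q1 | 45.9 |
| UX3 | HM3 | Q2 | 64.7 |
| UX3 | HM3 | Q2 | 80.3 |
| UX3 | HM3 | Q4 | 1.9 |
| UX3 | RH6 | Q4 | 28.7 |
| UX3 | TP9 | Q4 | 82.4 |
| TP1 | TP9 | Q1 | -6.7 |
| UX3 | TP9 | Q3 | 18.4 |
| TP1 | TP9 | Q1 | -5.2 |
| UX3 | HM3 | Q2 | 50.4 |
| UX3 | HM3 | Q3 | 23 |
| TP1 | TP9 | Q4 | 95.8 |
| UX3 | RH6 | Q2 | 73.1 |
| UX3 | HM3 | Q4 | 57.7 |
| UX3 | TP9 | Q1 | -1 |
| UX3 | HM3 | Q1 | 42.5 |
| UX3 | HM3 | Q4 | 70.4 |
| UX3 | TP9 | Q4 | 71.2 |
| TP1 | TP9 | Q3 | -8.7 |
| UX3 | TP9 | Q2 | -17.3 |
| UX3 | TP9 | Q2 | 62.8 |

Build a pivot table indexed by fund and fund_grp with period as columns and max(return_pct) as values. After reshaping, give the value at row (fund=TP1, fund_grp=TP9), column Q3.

90.5

Rows with fund=TP1, fund_grp=TP9 and period=Q3: return_pct values are 44.2, -11.1, 90.5, 12.9, -8.7.
max(44.2, -11.1, 90.5, 12.9, -8.7) = 90.5.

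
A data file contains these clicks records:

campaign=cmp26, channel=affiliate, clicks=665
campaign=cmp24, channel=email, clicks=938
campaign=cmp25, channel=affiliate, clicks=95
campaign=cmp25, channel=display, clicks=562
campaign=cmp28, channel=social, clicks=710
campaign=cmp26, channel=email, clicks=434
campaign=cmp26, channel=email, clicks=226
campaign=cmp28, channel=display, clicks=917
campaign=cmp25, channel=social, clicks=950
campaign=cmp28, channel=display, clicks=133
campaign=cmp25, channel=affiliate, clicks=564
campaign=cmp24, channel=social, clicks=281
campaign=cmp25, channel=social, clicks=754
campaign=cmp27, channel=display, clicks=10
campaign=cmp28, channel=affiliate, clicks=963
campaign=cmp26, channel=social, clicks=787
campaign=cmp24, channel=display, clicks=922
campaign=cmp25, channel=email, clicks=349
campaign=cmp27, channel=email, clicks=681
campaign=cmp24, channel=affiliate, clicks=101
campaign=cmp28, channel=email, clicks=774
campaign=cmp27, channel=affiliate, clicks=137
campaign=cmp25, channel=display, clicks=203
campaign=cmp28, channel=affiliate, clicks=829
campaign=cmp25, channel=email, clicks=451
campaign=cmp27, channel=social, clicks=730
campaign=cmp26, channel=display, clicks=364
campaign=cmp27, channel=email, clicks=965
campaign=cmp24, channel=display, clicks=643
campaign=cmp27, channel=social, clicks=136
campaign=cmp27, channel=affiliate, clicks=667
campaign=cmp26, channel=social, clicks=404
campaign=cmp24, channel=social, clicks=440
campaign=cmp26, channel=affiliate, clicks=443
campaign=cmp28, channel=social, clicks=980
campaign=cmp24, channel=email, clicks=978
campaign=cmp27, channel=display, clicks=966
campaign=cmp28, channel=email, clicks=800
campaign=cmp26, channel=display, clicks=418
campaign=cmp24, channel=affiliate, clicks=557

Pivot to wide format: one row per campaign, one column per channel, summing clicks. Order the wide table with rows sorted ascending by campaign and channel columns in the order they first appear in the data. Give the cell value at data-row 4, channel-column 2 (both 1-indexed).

With rows sorted ascending by campaign, row 4 is campaign=cmp27. channel columns in first-appearance order: affiliate, email, display, social; column 2 is email.
Long rows with campaign=cmp27, channel=email: 681 + 965 = 1646.

1646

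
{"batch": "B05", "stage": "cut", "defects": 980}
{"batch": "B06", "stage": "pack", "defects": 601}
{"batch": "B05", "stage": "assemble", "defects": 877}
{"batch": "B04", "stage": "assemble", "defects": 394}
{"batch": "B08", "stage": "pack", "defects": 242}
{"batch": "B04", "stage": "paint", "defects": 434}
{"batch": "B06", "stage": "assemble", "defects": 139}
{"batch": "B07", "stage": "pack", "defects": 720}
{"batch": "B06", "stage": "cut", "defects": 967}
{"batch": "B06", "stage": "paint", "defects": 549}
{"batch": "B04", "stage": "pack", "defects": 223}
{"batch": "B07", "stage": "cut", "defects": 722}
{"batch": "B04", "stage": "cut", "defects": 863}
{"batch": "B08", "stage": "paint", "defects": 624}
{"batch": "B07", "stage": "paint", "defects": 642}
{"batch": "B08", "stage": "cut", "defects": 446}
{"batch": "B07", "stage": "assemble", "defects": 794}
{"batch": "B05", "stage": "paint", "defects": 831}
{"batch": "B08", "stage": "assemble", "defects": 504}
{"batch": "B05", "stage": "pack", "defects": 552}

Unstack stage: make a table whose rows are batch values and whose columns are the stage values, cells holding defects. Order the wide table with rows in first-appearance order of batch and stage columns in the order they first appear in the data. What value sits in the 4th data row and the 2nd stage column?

242

With rows in first-appearance order of batch, row 4 is batch=B08. stage columns in first-appearance order: cut, pack, assemble, paint; column 2 is pack.
Long rows with batch=B08, stage=pack: defects = 242.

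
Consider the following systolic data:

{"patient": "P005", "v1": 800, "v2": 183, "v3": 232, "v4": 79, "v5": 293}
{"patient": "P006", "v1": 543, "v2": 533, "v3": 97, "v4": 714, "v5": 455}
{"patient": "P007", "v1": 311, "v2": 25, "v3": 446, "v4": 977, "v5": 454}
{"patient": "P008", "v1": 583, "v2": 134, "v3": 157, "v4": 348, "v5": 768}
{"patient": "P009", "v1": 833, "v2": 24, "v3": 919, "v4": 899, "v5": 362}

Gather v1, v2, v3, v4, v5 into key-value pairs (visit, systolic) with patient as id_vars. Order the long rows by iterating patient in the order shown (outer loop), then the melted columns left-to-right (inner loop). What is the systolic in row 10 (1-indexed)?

455

25 rows total (5 × 5). Row 10: index ⌊(10-1)/5⌋ = 1 into patient → P006; (10-1) mod 5 = 4 into the melted columns → v5.
So row 10 is (P006, v5, 455); systolic = 455.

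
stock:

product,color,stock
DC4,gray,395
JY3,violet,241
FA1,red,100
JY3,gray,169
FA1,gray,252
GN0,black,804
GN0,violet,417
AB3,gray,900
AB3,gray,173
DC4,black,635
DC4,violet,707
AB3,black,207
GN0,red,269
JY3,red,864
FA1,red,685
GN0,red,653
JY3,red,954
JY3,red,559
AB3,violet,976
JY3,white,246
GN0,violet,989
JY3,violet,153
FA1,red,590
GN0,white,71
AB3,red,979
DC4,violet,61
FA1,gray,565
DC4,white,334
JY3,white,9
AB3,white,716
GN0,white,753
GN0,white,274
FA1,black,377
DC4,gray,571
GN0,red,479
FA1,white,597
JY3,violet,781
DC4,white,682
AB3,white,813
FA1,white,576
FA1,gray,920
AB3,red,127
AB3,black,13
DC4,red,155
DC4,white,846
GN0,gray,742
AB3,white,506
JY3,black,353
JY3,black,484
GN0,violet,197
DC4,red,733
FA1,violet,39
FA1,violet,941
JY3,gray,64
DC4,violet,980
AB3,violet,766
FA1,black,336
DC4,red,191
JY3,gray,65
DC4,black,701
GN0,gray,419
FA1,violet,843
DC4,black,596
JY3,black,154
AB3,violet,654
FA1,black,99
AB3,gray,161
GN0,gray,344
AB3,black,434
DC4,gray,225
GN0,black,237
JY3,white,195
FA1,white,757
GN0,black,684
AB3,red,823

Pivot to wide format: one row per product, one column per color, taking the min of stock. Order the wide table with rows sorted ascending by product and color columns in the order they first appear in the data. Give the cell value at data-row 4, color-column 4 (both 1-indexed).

237

With rows sorted ascending by product, row 4 is product=GN0. color columns in first-appearance order: gray, violet, red, black, white; column 4 is black.
Long rows with product=GN0, color=black: min(804, 237, 684) = 237.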